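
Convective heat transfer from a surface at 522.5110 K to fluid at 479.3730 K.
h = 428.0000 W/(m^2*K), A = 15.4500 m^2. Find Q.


dT = 43.1380 K
Q = 428.0000 * 15.4500 * 43.1380 = 285254.3388 W

285254.3388 W


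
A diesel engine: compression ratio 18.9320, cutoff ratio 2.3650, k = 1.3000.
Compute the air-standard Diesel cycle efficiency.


r^(k-1) = 2.4163
rc^k = 3.0618
eta = 0.5191 = 51.9142%

51.9142%


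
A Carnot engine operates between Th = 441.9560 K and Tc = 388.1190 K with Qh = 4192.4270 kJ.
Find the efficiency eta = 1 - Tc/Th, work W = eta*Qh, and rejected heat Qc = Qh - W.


eta = 1 - 388.1190/441.9560 = 0.1218
W = 0.1218 * 4192.4270 = 510.7017 kJ
Qc = 4192.4270 - 510.7017 = 3681.7253 kJ

eta = 12.1815%, W = 510.7017 kJ, Qc = 3681.7253 kJ


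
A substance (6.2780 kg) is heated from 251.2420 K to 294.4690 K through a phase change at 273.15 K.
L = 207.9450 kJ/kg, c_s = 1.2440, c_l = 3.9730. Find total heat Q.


Q1 (sensible, solid) = 6.2780 * 1.2440 * 21.9080 = 171.0978 kJ
Q2 (latent) = 6.2780 * 207.9450 = 1305.4787 kJ
Q3 (sensible, liquid) = 6.2780 * 3.9730 * 21.3190 = 531.7490 kJ
Q_total = 2008.3255 kJ

2008.3255 kJ


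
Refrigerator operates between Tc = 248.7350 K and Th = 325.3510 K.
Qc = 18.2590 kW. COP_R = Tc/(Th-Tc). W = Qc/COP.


COP = 248.7350 / 76.6160 = 3.2465
W = 18.2590 / 3.2465 = 5.6242 kW

COP = 3.2465, W = 5.6242 kW


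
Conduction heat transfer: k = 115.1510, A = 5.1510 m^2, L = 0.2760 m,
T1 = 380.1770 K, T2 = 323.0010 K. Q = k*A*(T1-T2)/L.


dT = 57.1760 K
Q = 115.1510 * 5.1510 * 57.1760 / 0.2760 = 122875.1188 W

122875.1188 W


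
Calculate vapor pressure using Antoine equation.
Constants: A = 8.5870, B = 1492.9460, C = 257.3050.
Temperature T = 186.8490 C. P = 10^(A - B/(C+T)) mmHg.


C+T = 444.1540
B/(C+T) = 3.3613
log10(P) = 8.5870 - 3.3613 = 5.2257
P = 10^5.2257 = 168141.4832 mmHg

168141.4832 mmHg


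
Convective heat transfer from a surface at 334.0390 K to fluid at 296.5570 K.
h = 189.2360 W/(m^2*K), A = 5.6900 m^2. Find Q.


dT = 37.4820 K
Q = 189.2360 * 5.6900 * 37.4820 = 40358.8499 W

40358.8499 W


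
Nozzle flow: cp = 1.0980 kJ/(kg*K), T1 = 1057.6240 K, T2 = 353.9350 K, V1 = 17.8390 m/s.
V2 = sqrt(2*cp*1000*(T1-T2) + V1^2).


dT = 703.6890 K
2*cp*1000*dT = 1545301.0440
V1^2 = 318.2299
V2 = sqrt(1545619.2739) = 1243.2294 m/s

1243.2294 m/s


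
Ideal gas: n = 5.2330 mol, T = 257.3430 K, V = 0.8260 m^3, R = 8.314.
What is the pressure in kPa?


P = nRT/V = 5.2330 * 8.314 * 257.3430 / 0.8260
= 11196.2636 / 0.8260 = 13554.7985 Pa = 13.5548 kPa

13.5548 kPa


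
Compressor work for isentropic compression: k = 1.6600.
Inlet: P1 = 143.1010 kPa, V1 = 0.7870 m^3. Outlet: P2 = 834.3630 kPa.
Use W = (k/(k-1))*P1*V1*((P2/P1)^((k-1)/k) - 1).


(k-1)/k = 0.3976
(P2/P1)^exp = 2.0158
W = 2.5152 * 143.1010 * 0.7870 * (2.0158 - 1) = 287.7231 kJ

287.7231 kJ


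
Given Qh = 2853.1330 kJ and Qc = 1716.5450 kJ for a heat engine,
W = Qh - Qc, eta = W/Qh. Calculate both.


W = 2853.1330 - 1716.5450 = 1136.5880 kJ
eta = 1136.5880 / 2853.1330 = 0.3984 = 39.8365%

W = 1136.5880 kJ, eta = 39.8365%


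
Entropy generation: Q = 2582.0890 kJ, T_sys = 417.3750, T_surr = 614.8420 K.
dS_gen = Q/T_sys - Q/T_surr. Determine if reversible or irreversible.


dS_sys = 2582.0890/417.3750 = 6.1865 kJ/K
dS_surr = -2582.0890/614.8420 = -4.1996 kJ/K
dS_gen = 6.1865 - 4.1996 = 1.9869 kJ/K (irreversible)

dS_gen = 1.9869 kJ/K, irreversible


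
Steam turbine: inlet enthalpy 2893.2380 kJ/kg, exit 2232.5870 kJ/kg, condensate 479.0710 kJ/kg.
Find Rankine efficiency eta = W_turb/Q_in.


W = 660.6510 kJ/kg
Q_in = 2414.1670 kJ/kg
eta = 0.2737 = 27.3656%

eta = 27.3656%


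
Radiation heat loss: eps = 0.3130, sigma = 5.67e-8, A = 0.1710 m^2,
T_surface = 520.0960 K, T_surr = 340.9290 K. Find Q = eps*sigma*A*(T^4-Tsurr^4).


T^4 = 7.3170e+10
Tsurr^4 = 1.3510e+10
Q = 0.3130 * 5.67e-8 * 0.1710 * 5.9660e+10 = 181.0539 W

181.0539 W


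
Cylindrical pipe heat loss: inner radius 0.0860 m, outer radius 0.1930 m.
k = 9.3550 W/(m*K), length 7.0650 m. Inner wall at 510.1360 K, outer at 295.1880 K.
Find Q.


dT = 214.9480 K
ln(ro/ri) = 0.8083
Q = 2*pi*9.3550*7.0650*214.9480 / 0.8083 = 110426.5772 W

110426.5772 W


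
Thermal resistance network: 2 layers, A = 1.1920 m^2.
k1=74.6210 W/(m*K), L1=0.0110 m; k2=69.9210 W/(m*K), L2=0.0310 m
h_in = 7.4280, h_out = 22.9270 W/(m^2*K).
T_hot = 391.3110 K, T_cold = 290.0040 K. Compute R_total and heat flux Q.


R_conv_in = 1/(7.4280*1.1920) = 0.1129
R_1 = 0.0110/(74.6210*1.1920) = 0.0001
R_2 = 0.0310/(69.9210*1.1920) = 0.0004
R_conv_out = 1/(22.9270*1.1920) = 0.0366
R_total = 0.1500 K/W
Q = 101.3070 / 0.1500 = 675.2546 W

R_total = 0.1500 K/W, Q = 675.2546 W


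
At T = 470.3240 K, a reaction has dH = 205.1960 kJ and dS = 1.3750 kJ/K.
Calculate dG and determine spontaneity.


T*dS = 470.3240 * 1.3750 = 646.6955 kJ
dG = 205.1960 - 646.6955 = -441.4995 kJ (spontaneous)

dG = -441.4995 kJ, spontaneous


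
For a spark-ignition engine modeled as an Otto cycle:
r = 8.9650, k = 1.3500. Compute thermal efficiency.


r^(k-1) = 2.1547
eta = 1 - 1/2.1547 = 0.5359 = 53.5904%

53.5904%


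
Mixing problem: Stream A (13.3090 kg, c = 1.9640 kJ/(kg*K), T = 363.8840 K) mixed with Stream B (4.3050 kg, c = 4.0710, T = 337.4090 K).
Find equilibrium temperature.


num = 15424.8325
den = 43.6645
Tf = 353.2577 K

353.2577 K


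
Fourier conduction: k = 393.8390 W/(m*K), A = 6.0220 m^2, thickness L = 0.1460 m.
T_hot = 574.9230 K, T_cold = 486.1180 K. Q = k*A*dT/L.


dT = 88.8050 K
Q = 393.8390 * 6.0220 * 88.8050 / 0.1460 = 1442593.7093 W

1442593.7093 W


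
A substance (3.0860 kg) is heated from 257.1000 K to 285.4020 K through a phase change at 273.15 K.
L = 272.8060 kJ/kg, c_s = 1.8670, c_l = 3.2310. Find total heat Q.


Q1 (sensible, solid) = 3.0860 * 1.8670 * 16.0500 = 92.4731 kJ
Q2 (latent) = 3.0860 * 272.8060 = 841.8793 kJ
Q3 (sensible, liquid) = 3.0860 * 3.2310 * 12.2520 = 122.1631 kJ
Q_total = 1056.5154 kJ

1056.5154 kJ


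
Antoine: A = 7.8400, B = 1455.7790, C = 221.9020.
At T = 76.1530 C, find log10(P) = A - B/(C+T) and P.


C+T = 298.0550
B/(C+T) = 4.8843
log10(P) = 7.8400 - 4.8843 = 2.9557
P = 10^2.9557 = 903.1025 mmHg

903.1025 mmHg


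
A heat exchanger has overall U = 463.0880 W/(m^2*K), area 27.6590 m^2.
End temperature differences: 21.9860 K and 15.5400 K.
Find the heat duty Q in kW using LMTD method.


LMTD = 18.5770 K
Q = 463.0880 * 27.6590 * 18.5770 = 237944.2248 W = 237.9442 kW

237.9442 kW


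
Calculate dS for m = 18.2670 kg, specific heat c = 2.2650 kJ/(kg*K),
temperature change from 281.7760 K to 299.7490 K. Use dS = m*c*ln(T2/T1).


T2/T1 = 1.0638
ln(T2/T1) = 0.0618
dS = 18.2670 * 2.2650 * 0.0618 = 2.5583 kJ/K

2.5583 kJ/K


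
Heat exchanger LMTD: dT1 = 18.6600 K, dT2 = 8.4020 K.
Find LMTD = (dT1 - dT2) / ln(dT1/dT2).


dT1/dT2 = 2.2209
ln(dT1/dT2) = 0.7979
LMTD = 10.2580 / 0.7979 = 12.8560 K

12.8560 K


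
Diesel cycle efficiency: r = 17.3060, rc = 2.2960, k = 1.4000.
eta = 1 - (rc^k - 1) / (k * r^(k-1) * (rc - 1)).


r^(k-1) = 3.1281
rc^k = 3.2016
eta = 0.6121 = 61.2102%

61.2102%


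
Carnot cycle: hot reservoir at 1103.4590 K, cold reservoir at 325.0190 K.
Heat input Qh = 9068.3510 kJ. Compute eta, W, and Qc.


eta = 1 - 325.0190/1103.4590 = 0.7055
W = 0.7055 * 9068.3510 = 6397.3081 kJ
Qc = 9068.3510 - 6397.3081 = 2671.0429 kJ

eta = 70.5454%, W = 6397.3081 kJ, Qc = 2671.0429 kJ


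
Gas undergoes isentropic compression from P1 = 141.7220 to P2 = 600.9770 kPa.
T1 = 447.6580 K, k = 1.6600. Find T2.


(k-1)/k = 0.3976
(P2/P1)^exp = 1.7761
T2 = 447.6580 * 1.7761 = 795.0652 K

795.0652 K


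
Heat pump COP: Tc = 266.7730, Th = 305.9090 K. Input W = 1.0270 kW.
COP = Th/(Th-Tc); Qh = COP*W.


COP = 305.9090 / 39.1360 = 7.8166
Qh = 7.8166 * 1.0270 = 8.0276 kW

COP = 7.8166, Qh = 8.0276 kW


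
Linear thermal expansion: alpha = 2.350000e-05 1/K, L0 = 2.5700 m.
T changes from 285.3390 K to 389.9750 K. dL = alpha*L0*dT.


dT = 104.6360 K
dL = 2.350000e-05 * 2.5700 * 104.6360 = 0.006319 m
L_final = 2.576319 m

dL = 0.006319 m


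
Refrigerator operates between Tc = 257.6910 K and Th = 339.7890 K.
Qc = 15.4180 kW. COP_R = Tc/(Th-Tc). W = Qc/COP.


COP = 257.6910 / 82.0980 = 3.1388
W = 15.4180 / 3.1388 = 4.9120 kW

COP = 3.1388, W = 4.9120 kW


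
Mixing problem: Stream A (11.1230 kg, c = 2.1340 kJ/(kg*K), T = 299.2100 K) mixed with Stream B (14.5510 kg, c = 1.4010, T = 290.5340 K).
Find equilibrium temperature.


num = 13025.0047
den = 44.1224
Tf = 295.2014 K

295.2014 K


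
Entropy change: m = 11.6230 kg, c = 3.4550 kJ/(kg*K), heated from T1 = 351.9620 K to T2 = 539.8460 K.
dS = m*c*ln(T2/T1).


T2/T1 = 1.5338
ln(T2/T1) = 0.4278
dS = 11.6230 * 3.4550 * 0.4278 = 17.1778 kJ/K

17.1778 kJ/K


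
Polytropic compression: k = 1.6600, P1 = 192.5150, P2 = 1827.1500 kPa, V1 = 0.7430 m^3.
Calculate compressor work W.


(k-1)/k = 0.3976
(P2/P1)^exp = 2.4466
W = 2.5152 * 192.5150 * 0.7430 * (2.4466 - 1) = 520.4464 kJ

520.4464 kJ


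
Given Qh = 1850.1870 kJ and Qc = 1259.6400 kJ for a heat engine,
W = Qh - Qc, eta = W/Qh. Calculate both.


W = 1850.1870 - 1259.6400 = 590.5470 kJ
eta = 590.5470 / 1850.1870 = 0.3192 = 31.9182%

W = 590.5470 kJ, eta = 31.9182%


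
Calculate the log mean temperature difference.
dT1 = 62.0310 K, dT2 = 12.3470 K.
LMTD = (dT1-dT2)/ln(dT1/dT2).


dT1/dT2 = 5.0240
ln(dT1/dT2) = 1.6142
LMTD = 49.6840 / 1.6142 = 30.7789 K

30.7789 K


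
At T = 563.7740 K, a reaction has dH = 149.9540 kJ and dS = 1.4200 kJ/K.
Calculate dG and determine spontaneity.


T*dS = 563.7740 * 1.4200 = 800.5591 kJ
dG = 149.9540 - 800.5591 = -650.6051 kJ (spontaneous)

dG = -650.6051 kJ, spontaneous


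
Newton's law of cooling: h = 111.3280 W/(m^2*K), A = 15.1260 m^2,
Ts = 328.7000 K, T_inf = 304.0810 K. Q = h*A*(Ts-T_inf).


dT = 24.6190 K
Q = 111.3280 * 15.1260 * 24.6190 = 41457.0993 W

41457.0993 W


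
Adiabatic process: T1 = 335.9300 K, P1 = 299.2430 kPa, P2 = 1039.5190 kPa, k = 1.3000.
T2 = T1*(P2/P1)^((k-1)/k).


(k-1)/k = 0.2308
(P2/P1)^exp = 1.3329
T2 = 335.9300 * 1.3329 = 447.7656 K

447.7656 K


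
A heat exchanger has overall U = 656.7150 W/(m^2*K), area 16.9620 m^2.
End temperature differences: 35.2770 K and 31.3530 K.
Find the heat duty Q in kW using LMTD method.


LMTD = 33.2764 K
Q = 656.7150 * 16.9620 * 33.2764 = 370673.0116 W = 370.6730 kW

370.6730 kW


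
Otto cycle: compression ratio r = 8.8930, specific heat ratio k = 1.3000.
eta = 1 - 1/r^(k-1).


r^(k-1) = 1.9263
eta = 1 - 1/1.9263 = 0.4809 = 48.0859%

48.0859%


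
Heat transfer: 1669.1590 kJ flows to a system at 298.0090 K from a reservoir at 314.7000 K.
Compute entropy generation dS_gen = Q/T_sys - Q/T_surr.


dS_sys = 1669.1590/298.0090 = 5.6010 kJ/K
dS_surr = -1669.1590/314.7000 = -5.3040 kJ/K
dS_gen = 5.6010 - 5.3040 = 0.2971 kJ/K (irreversible)

dS_gen = 0.2971 kJ/K, irreversible


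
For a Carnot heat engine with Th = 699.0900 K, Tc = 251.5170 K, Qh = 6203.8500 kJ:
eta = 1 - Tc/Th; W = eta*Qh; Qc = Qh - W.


eta = 1 - 251.5170/699.0900 = 0.6402
W = 0.6402 * 6203.8500 = 3971.8430 kJ
Qc = 6203.8500 - 3971.8430 = 2232.0070 kJ

eta = 64.0222%, W = 3971.8430 kJ, Qc = 2232.0070 kJ


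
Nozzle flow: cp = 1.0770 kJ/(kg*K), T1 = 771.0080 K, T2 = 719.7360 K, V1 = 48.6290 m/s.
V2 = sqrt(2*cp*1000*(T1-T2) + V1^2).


dT = 51.2720 K
2*cp*1000*dT = 110439.8880
V1^2 = 2364.7796
V2 = sqrt(112804.6676) = 335.8641 m/s

335.8641 m/s


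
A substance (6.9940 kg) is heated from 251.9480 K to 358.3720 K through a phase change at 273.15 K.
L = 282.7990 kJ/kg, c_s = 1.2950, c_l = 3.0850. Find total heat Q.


Q1 (sensible, solid) = 6.9940 * 1.2950 * 21.2020 = 192.0314 kJ
Q2 (latent) = 6.9940 * 282.7990 = 1977.8962 kJ
Q3 (sensible, liquid) = 6.9940 * 3.0850 * 85.2220 = 1838.7916 kJ
Q_total = 4008.7192 kJ

4008.7192 kJ


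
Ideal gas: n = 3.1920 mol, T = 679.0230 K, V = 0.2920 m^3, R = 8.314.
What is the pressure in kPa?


P = nRT/V = 3.1920 * 8.314 * 679.0230 / 0.2920
= 18020.1079 / 0.2920 = 61712.6984 Pa = 61.7127 kPa

61.7127 kPa


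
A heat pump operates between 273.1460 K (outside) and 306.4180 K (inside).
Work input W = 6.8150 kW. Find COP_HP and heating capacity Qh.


COP = 306.4180 / 33.2720 = 9.2095
Qh = 9.2095 * 6.8150 = 62.7626 kW

COP = 9.2095, Qh = 62.7626 kW


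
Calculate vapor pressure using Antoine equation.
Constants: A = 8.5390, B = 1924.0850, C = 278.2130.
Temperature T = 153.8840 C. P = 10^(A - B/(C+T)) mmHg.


C+T = 432.0970
B/(C+T) = 4.4529
log10(P) = 8.5390 - 4.4529 = 4.0861
P = 10^4.0861 = 12192.6857 mmHg

12192.6857 mmHg


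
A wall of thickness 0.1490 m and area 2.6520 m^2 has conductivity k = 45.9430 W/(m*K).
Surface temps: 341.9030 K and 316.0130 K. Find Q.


dT = 25.8900 K
Q = 45.9430 * 2.6520 * 25.8900 / 0.1490 = 21170.8674 W

21170.8674 W


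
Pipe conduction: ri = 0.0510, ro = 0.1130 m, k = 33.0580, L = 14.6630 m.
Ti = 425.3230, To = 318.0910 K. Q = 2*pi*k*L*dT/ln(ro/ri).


dT = 107.2320 K
ln(ro/ri) = 0.7956
Q = 2*pi*33.0580*14.6630*107.2320 / 0.7956 = 410515.4928 W

410515.4928 W


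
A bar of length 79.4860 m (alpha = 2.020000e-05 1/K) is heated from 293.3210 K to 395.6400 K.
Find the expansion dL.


dT = 102.3190 K
dL = 2.020000e-05 * 79.4860 * 102.3190 = 0.164285 m
L_final = 79.650285 m

dL = 0.164285 m


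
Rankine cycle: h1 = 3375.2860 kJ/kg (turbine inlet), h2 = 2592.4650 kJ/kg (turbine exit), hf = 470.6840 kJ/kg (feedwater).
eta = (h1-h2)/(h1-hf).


W = 782.8210 kJ/kg
Q_in = 2904.6020 kJ/kg
eta = 0.2695 = 26.9511%

eta = 26.9511%


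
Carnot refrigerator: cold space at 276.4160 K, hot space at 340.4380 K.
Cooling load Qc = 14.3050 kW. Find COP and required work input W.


COP = 276.4160 / 64.0220 = 4.3175
W = 14.3050 / 4.3175 = 3.3132 kW

COP = 4.3175, W = 3.3132 kW


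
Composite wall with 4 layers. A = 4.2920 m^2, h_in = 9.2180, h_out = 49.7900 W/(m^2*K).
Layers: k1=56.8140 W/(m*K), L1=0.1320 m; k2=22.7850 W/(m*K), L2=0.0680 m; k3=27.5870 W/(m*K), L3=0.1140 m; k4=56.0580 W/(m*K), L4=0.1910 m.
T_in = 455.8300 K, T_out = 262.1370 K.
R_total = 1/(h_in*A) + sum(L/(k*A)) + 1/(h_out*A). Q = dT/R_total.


R_conv_in = 1/(9.2180*4.2920) = 0.0253
R_1 = 0.1320/(56.8140*4.2920) = 0.0005
R_2 = 0.0680/(22.7850*4.2920) = 0.0007
R_3 = 0.1140/(27.5870*4.2920) = 0.0010
R_4 = 0.1910/(56.0580*4.2920) = 0.0008
R_conv_out = 1/(49.7900*4.2920) = 0.0047
R_total = 0.0329 K/W
Q = 193.6930 / 0.0329 = 5878.6528 W

R_total = 0.0329 K/W, Q = 5878.6528 W


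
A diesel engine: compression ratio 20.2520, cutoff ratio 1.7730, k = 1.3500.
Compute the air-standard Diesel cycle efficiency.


r^(k-1) = 2.8659
rc^k = 2.1665
eta = 0.6100 = 60.9964%

60.9964%


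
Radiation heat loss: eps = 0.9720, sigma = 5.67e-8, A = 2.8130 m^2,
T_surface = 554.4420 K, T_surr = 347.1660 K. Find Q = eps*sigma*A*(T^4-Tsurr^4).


T^4 = 9.4498e+10
Tsurr^4 = 1.4526e+10
Q = 0.9720 * 5.67e-8 * 2.8130 * 7.9972e+10 = 12398.2027 W

12398.2027 W


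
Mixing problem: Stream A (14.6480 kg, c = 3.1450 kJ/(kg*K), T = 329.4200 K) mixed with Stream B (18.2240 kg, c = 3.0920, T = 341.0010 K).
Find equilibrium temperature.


num = 34390.6391
den = 102.4166
Tf = 335.7918 K

335.7918 K


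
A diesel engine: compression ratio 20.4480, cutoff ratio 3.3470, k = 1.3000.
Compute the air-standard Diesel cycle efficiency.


r^(k-1) = 2.4728
rc^k = 4.8090
eta = 0.4952 = 49.5157%

49.5157%


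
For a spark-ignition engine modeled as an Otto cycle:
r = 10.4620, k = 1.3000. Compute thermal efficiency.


r^(k-1) = 2.0225
eta = 1 - 1/2.0225 = 0.5056 = 50.5558%

50.5558%


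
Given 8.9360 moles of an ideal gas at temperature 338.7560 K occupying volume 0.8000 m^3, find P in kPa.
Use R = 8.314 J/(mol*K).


P = nRT/V = 8.9360 * 8.314 * 338.7560 / 0.8000
= 25167.5057 / 0.8000 = 31459.3822 Pa = 31.4594 kPa

31.4594 kPa


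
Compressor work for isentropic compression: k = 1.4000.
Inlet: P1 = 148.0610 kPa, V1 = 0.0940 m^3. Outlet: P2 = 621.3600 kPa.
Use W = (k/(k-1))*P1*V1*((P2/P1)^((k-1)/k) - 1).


(k-1)/k = 0.2857
(P2/P1)^exp = 1.5065
W = 3.5000 * 148.0610 * 0.0940 * (1.5065 - 1) = 24.6732 kJ

24.6732 kJ


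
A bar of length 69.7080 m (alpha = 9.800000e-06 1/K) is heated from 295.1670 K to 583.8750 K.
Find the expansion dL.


dT = 288.7080 K
dL = 9.800000e-06 * 69.7080 * 288.7080 = 0.197228 m
L_final = 69.905228 m

dL = 0.197228 m


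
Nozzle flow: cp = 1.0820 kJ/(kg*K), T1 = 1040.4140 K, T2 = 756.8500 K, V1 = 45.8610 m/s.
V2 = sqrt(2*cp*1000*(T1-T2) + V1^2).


dT = 283.5640 K
2*cp*1000*dT = 613632.4960
V1^2 = 2103.2313
V2 = sqrt(615735.7273) = 784.6883 m/s

784.6883 m/s


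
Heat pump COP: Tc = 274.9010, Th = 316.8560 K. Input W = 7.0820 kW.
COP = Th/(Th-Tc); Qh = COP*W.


COP = 316.8560 / 41.9550 = 7.5523
Qh = 7.5523 * 7.0820 = 53.4853 kW

COP = 7.5523, Qh = 53.4853 kW


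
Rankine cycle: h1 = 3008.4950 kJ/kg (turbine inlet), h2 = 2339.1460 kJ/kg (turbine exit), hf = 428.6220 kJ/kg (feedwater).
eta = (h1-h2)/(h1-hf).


W = 669.3490 kJ/kg
Q_in = 2579.8730 kJ/kg
eta = 0.2595 = 25.9450%

eta = 25.9450%


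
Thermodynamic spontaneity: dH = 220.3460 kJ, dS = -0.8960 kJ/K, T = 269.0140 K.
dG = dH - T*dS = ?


T*dS = 269.0140 * -0.8960 = -241.0365 kJ
dG = 220.3460 + 241.0365 = 461.3825 kJ (non-spontaneous)

dG = 461.3825 kJ, non-spontaneous


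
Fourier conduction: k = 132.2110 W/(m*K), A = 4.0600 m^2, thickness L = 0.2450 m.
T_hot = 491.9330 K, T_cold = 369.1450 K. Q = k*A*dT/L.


dT = 122.7880 K
Q = 132.2110 * 4.0600 * 122.7880 / 0.2450 = 269019.3164 W

269019.3164 W


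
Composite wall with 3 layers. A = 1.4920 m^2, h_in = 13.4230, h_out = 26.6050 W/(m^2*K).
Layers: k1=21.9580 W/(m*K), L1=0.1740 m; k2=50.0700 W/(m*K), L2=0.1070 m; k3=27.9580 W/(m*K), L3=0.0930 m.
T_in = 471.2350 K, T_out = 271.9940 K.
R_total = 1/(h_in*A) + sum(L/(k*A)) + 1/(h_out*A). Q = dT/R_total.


R_conv_in = 1/(13.4230*1.4920) = 0.0499
R_1 = 0.1740/(21.9580*1.4920) = 0.0053
R_2 = 0.1070/(50.0700*1.4920) = 0.0014
R_3 = 0.0930/(27.9580*1.4920) = 0.0022
R_conv_out = 1/(26.6050*1.4920) = 0.0252
R_total = 0.0841 K/W
Q = 199.2410 / 0.0841 = 2369.1651 W

R_total = 0.0841 K/W, Q = 2369.1651 W


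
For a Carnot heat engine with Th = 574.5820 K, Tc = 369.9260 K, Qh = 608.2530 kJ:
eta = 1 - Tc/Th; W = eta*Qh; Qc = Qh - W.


eta = 1 - 369.9260/574.5820 = 0.3562
W = 0.3562 * 608.2530 = 216.6490 kJ
Qc = 608.2530 - 216.6490 = 391.6040 kJ

eta = 35.6182%, W = 216.6490 kJ, Qc = 391.6040 kJ


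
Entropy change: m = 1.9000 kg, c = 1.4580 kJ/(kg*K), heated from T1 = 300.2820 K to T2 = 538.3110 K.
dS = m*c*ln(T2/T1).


T2/T1 = 1.7927
ln(T2/T1) = 0.5837
dS = 1.9000 * 1.4580 * 0.5837 = 1.6170 kJ/K

1.6170 kJ/K


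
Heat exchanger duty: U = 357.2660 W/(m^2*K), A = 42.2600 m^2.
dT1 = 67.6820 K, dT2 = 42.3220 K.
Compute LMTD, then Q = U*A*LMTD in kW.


LMTD = 54.0134 K
Q = 357.2660 * 42.2600 * 54.0134 = 815497.4439 W = 815.4974 kW

815.4974 kW


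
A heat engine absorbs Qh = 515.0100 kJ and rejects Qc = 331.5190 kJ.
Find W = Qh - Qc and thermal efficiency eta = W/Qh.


W = 515.0100 - 331.5190 = 183.4910 kJ
eta = 183.4910 / 515.0100 = 0.3563 = 35.6286%

W = 183.4910 kJ, eta = 35.6286%


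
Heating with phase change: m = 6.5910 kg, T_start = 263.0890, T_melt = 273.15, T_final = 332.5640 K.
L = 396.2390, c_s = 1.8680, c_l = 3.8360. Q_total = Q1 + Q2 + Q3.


Q1 (sensible, solid) = 6.5910 * 1.8680 * 10.0610 = 123.8709 kJ
Q2 (latent) = 6.5910 * 396.2390 = 2611.6112 kJ
Q3 (sensible, liquid) = 6.5910 * 3.8360 * 59.4140 = 1502.1687 kJ
Q_total = 4237.6508 kJ

4237.6508 kJ


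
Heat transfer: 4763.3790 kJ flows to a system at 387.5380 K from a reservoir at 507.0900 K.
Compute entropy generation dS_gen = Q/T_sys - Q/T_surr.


dS_sys = 4763.3790/387.5380 = 12.2914 kJ/K
dS_surr = -4763.3790/507.0900 = -9.3936 kJ/K
dS_gen = 12.2914 - 9.3936 = 2.8978 kJ/K (irreversible)

dS_gen = 2.8978 kJ/K, irreversible


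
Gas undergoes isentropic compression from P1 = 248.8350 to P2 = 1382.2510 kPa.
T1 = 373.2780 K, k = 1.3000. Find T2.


(k-1)/k = 0.2308
(P2/P1)^exp = 1.4854
T2 = 373.2780 * 1.4854 = 554.4732 K

554.4732 K


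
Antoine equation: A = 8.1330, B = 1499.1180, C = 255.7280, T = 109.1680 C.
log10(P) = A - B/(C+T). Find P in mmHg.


C+T = 364.8960
B/(C+T) = 4.1083
log10(P) = 8.1330 - 4.1083 = 4.0247
P = 10^4.0247 = 10584.1699 mmHg

10584.1699 mmHg


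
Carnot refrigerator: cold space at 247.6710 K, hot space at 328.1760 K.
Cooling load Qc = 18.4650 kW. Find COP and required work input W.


COP = 247.6710 / 80.5050 = 3.0765
W = 18.4650 / 3.0765 = 6.0020 kW

COP = 3.0765, W = 6.0020 kW


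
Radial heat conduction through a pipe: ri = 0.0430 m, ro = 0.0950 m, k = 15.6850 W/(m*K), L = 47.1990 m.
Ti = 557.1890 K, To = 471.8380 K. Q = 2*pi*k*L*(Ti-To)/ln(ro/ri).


dT = 85.3510 K
ln(ro/ri) = 0.7927
Q = 2*pi*15.6850*47.1990*85.3510 / 0.7927 = 500852.2952 W

500852.2952 W


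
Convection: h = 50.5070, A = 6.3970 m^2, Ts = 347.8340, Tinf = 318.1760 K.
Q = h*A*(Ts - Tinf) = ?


dT = 29.6580 K
Q = 50.5070 * 6.3970 * 29.6580 = 9582.3005 W

9582.3005 W


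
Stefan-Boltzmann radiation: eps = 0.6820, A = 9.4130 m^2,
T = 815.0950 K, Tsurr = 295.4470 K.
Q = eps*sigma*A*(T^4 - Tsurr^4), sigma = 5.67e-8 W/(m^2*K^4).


T^4 = 4.4140e+11
Tsurr^4 = 7.6194e+09
Q = 0.6820 * 5.67e-8 * 9.4130 * 4.3378e+11 = 157894.2294 W

157894.2294 W


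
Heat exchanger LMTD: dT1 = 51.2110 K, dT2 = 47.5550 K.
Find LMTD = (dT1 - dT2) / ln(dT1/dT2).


dT1/dT2 = 1.0769
ln(dT1/dT2) = 0.0741
LMTD = 3.6560 / 0.0741 = 49.3604 K

49.3604 K


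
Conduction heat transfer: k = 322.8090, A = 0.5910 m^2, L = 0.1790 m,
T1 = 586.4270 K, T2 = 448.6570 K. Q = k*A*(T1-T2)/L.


dT = 137.7700 K
Q = 322.8090 * 0.5910 * 137.7700 / 0.1790 = 146836.7430 W

146836.7430 W


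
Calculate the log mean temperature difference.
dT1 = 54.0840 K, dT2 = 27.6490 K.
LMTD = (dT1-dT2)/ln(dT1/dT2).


dT1/dT2 = 1.9561
ln(dT1/dT2) = 0.6709
LMTD = 26.4350 / 0.6709 = 39.3994 K

39.3994 K


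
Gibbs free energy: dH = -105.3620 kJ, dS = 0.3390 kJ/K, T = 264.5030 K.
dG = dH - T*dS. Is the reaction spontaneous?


T*dS = 264.5030 * 0.3390 = 89.6665 kJ
dG = -105.3620 - 89.6665 = -195.0285 kJ (spontaneous)

dG = -195.0285 kJ, spontaneous


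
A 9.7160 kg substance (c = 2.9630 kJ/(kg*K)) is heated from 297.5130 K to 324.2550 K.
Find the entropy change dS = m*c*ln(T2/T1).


T2/T1 = 1.0899
ln(T2/T1) = 0.0861
dS = 9.7160 * 2.9630 * 0.0861 = 2.4779 kJ/K

2.4779 kJ/K


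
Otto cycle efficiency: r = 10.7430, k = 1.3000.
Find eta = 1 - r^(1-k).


r^(k-1) = 2.0386
eta = 1 - 1/2.0386 = 0.5095 = 50.9474%

50.9474%


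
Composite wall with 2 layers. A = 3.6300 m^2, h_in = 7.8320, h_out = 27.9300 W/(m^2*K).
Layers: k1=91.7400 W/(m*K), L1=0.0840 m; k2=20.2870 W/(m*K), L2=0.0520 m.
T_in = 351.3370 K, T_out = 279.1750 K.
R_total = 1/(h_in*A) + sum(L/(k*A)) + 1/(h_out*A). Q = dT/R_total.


R_conv_in = 1/(7.8320*3.6300) = 0.0352
R_1 = 0.0840/(91.7400*3.6300) = 0.0003
R_2 = 0.0520/(20.2870*3.6300) = 0.0007
R_conv_out = 1/(27.9300*3.6300) = 0.0099
R_total = 0.0460 K/W
Q = 72.1620 / 0.0460 = 1568.8899 W

R_total = 0.0460 K/W, Q = 1568.8899 W


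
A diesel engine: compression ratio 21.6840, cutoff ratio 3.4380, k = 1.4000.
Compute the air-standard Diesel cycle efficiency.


r^(k-1) = 3.4234
rc^k = 5.6341
eta = 0.6034 = 60.3400%

60.3400%


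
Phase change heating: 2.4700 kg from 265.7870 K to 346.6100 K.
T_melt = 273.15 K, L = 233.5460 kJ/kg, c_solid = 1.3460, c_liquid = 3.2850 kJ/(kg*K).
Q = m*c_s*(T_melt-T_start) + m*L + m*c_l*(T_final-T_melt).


Q1 (sensible, solid) = 2.4700 * 1.3460 * 7.3630 = 24.4792 kJ
Q2 (latent) = 2.4700 * 233.5460 = 576.8586 kJ
Q3 (sensible, liquid) = 2.4700 * 3.2850 * 73.4600 = 596.0508 kJ
Q_total = 1197.3886 kJ

1197.3886 kJ


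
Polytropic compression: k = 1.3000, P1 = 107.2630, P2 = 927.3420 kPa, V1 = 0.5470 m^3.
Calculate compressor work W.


(k-1)/k = 0.2308
(P2/P1)^exp = 1.6451
W = 4.3333 * 107.2630 * 0.5470 * (1.6451 - 1) = 164.0064 kJ

164.0064 kJ


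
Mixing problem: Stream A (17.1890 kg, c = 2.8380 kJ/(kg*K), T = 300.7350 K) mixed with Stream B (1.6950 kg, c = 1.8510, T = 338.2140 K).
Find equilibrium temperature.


num = 15731.6975
den = 51.9198
Tf = 302.9998 K

302.9998 K


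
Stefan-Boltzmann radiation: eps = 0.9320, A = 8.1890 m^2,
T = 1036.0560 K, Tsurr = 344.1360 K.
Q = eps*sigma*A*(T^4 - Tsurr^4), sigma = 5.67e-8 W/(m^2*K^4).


T^4 = 1.1522e+12
Tsurr^4 = 1.4026e+10
Q = 0.9320 * 5.67e-8 * 8.1890 * 1.1382e+12 = 492542.5790 W

492542.5790 W


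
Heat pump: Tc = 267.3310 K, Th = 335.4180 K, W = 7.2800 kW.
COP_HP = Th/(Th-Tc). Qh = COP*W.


COP = 335.4180 / 68.0870 = 4.9263
Qh = 4.9263 * 7.2800 = 35.8636 kW

COP = 4.9263, Qh = 35.8636 kW


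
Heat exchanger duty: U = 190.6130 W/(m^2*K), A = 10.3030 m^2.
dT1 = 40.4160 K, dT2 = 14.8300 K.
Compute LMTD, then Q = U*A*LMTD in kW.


LMTD = 25.5203 K
Q = 190.6130 * 10.3030 * 25.5203 = 50118.9948 W = 50.1190 kW

50.1190 kW


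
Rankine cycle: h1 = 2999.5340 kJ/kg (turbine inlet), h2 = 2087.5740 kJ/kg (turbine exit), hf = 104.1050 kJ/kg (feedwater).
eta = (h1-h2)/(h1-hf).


W = 911.9600 kJ/kg
Q_in = 2895.4290 kJ/kg
eta = 0.3150 = 31.4965%

eta = 31.4965%


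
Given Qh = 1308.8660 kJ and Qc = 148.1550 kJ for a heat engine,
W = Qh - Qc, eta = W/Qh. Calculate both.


W = 1308.8660 - 148.1550 = 1160.7110 kJ
eta = 1160.7110 / 1308.8660 = 0.8868 = 88.6807%

W = 1160.7110 kJ, eta = 88.6807%


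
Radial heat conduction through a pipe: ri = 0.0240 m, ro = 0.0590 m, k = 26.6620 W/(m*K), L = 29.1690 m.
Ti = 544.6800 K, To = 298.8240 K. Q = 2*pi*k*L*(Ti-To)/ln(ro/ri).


dT = 245.8560 K
ln(ro/ri) = 0.8995
Q = 2*pi*26.6620*29.1690*245.8560 / 0.8995 = 1335616.2320 W

1335616.2320 W


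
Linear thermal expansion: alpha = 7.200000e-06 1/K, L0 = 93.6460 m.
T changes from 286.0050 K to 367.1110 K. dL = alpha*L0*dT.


dT = 81.1060 K
dL = 7.200000e-06 * 93.6460 * 81.1060 = 0.054686 m
L_final = 93.700686 m

dL = 0.054686 m


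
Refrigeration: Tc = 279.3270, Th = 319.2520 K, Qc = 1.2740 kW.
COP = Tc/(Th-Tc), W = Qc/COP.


COP = 279.3270 / 39.9250 = 6.9963
W = 1.2740 / 6.9963 = 0.1821 kW

COP = 6.9963, W = 0.1821 kW


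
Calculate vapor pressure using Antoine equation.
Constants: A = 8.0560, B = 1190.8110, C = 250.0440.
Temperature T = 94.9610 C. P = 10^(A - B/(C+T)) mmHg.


C+T = 345.0050
B/(C+T) = 3.4516
log10(P) = 8.0560 - 3.4516 = 4.6044
P = 10^4.6044 = 40218.3210 mmHg

40218.3210 mmHg


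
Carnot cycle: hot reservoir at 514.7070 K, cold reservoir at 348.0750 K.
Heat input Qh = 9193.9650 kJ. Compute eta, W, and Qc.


eta = 1 - 348.0750/514.7070 = 0.3237
W = 0.3237 * 9193.9650 = 2976.4677 kJ
Qc = 9193.9650 - 2976.4677 = 6217.4973 kJ

eta = 32.3741%, W = 2976.4677 kJ, Qc = 6217.4973 kJ


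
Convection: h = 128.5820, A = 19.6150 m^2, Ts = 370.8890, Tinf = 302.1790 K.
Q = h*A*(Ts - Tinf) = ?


dT = 68.7100 K
Q = 128.5820 * 19.6150 * 68.7100 = 173295.9598 W

173295.9598 W


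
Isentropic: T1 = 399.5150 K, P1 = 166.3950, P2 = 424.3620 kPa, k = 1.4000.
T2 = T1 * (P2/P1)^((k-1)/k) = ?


(k-1)/k = 0.2857
(P2/P1)^exp = 1.3067
T2 = 399.5150 * 1.3067 = 522.0396 K

522.0396 K


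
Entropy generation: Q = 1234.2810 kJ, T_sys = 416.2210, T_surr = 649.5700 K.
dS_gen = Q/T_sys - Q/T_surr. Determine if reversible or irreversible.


dS_sys = 1234.2810/416.2210 = 2.9654 kJ/K
dS_surr = -1234.2810/649.5700 = -1.9002 kJ/K
dS_gen = 2.9654 - 1.9002 = 1.0653 kJ/K (irreversible)

dS_gen = 1.0653 kJ/K, irreversible


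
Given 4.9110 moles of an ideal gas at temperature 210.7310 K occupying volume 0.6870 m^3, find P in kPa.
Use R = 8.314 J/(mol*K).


P = nRT/V = 4.9110 * 8.314 * 210.7310 / 0.6870
= 8604.1581 / 0.6870 = 12524.2476 Pa = 12.5242 kPa

12.5242 kPa


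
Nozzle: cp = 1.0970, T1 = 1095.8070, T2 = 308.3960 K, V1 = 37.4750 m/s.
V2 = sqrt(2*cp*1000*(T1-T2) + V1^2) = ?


dT = 787.4110 K
2*cp*1000*dT = 1727579.7340
V1^2 = 1404.3756
V2 = sqrt(1728984.1096) = 1314.9084 m/s

1314.9084 m/s


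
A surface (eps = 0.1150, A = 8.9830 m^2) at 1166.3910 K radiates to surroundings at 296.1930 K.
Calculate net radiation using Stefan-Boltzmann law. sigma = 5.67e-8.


T^4 = 1.8509e+12
Tsurr^4 = 7.6966e+09
Q = 0.1150 * 5.67e-8 * 8.9830 * 1.8432e+12 = 107961.5767 W

107961.5767 W


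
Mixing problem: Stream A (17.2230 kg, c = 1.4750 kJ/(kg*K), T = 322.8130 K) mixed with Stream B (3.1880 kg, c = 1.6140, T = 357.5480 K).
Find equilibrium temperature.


num = 10040.4562
den = 30.5494
Tf = 328.6634 K

328.6634 K


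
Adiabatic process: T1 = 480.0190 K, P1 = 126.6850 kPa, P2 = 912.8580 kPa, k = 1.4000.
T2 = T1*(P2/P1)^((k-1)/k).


(k-1)/k = 0.2857
(P2/P1)^exp = 1.7581
T2 = 480.0190 * 1.7581 = 843.9356 K

843.9356 K


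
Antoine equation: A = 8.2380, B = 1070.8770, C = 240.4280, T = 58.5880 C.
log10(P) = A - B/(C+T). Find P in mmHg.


C+T = 299.0160
B/(C+T) = 3.5813
log10(P) = 8.2380 - 3.5813 = 4.6567
P = 10^4.6567 = 45358.9733 mmHg

45358.9733 mmHg


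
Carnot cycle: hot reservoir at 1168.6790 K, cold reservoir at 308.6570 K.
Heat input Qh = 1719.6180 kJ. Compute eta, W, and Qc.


eta = 1 - 308.6570/1168.6790 = 0.7359
W = 0.7359 * 1719.6180 = 1265.4538 kJ
Qc = 1719.6180 - 1265.4538 = 454.1642 kJ

eta = 73.5892%, W = 1265.4538 kJ, Qc = 454.1642 kJ


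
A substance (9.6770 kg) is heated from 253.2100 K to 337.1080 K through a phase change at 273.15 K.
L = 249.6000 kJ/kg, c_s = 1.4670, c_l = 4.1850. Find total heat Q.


Q1 (sensible, solid) = 9.6770 * 1.4670 * 19.9400 = 283.0714 kJ
Q2 (latent) = 9.6770 * 249.6000 = 2415.3792 kJ
Q3 (sensible, liquid) = 9.6770 * 4.1850 * 63.9580 = 2590.1868 kJ
Q_total = 5288.6374 kJ

5288.6374 kJ


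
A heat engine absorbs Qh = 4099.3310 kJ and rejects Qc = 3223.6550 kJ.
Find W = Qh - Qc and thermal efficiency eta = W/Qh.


W = 4099.3310 - 3223.6550 = 875.6760 kJ
eta = 875.6760 / 4099.3310 = 0.2136 = 21.3614%

W = 875.6760 kJ, eta = 21.3614%


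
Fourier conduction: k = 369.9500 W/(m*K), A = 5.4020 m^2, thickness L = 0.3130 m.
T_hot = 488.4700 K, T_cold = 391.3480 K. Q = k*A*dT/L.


dT = 97.1220 K
Q = 369.9500 * 5.4020 * 97.1220 / 0.3130 = 620113.0787 W

620113.0787 W


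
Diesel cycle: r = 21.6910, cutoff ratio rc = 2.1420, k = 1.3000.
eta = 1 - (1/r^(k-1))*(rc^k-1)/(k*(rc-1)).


r^(k-1) = 2.5170
rc^k = 2.6919
eta = 0.5472 = 54.7216%

54.7216%


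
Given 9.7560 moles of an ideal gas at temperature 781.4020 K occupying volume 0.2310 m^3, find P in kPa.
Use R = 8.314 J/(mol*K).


P = nRT/V = 9.7560 * 8.314 * 781.4020 / 0.2310
= 63380.5977 / 0.2310 = 274374.8817 Pa = 274.3749 kPa

274.3749 kPa


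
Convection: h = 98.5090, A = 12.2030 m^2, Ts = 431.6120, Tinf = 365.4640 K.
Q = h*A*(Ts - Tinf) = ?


dT = 66.1480 K
Q = 98.5090 * 12.2030 * 66.1480 = 79516.8632 W

79516.8632 W


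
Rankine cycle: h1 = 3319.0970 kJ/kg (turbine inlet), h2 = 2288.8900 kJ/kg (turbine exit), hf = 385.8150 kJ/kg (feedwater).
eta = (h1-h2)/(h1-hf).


W = 1030.2070 kJ/kg
Q_in = 2933.2820 kJ/kg
eta = 0.3512 = 35.1213%

eta = 35.1213%


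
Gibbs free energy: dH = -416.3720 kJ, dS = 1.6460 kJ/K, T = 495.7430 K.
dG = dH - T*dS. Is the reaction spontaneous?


T*dS = 495.7430 * 1.6460 = 815.9930 kJ
dG = -416.3720 - 815.9930 = -1232.3650 kJ (spontaneous)

dG = -1232.3650 kJ, spontaneous


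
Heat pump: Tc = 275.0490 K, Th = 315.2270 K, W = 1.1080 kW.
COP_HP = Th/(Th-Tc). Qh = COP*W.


COP = 315.2270 / 40.1780 = 7.8458
Qh = 7.8458 * 1.1080 = 8.6931 kW

COP = 7.8458, Qh = 8.6931 kW


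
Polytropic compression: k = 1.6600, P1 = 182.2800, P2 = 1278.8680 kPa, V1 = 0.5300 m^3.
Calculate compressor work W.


(k-1)/k = 0.3976
(P2/P1)^exp = 2.1697
W = 2.5152 * 182.2800 * 0.5300 * (2.1697 - 1) = 284.2147 kJ

284.2147 kJ


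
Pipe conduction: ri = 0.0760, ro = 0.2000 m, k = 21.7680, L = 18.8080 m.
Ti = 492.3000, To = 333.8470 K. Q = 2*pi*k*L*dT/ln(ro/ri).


dT = 158.4530 K
ln(ro/ri) = 0.9676
Q = 2*pi*21.7680*18.8080*158.4530 / 0.9676 = 421262.4889 W

421262.4889 W


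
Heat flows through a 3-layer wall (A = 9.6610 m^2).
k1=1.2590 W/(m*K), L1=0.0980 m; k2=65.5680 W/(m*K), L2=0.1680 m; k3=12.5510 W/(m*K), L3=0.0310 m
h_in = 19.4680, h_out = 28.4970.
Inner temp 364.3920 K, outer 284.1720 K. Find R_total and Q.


R_conv_in = 1/(19.4680*9.6610) = 0.0053
R_1 = 0.0980/(1.2590*9.6610) = 0.0081
R_2 = 0.1680/(65.5680*9.6610) = 0.0003
R_3 = 0.0310/(12.5510*9.6610) = 0.0003
R_conv_out = 1/(28.4970*9.6610) = 0.0036
R_total = 0.0175 K/W
Q = 80.2200 / 0.0175 = 4576.9083 W

R_total = 0.0175 K/W, Q = 4576.9083 W


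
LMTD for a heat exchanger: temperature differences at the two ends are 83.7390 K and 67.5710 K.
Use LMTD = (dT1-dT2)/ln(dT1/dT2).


dT1/dT2 = 1.2393
ln(dT1/dT2) = 0.2145
LMTD = 16.1680 / 0.2145 = 75.3662 K

75.3662 K


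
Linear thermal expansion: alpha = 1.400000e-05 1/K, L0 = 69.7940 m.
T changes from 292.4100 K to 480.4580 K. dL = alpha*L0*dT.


dT = 188.0480 K
dL = 1.400000e-05 * 69.7940 * 188.0480 = 0.183745 m
L_final = 69.977745 m

dL = 0.183745 m


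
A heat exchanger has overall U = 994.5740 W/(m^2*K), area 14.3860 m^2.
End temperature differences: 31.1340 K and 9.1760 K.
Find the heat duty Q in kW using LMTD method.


LMTD = 17.9732 K
Q = 994.5740 * 14.3860 * 17.9732 = 257159.2399 W = 257.1592 kW

257.1592 kW


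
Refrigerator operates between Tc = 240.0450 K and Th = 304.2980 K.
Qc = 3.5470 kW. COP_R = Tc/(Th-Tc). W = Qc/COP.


COP = 240.0450 / 64.2530 = 3.7359
W = 3.5470 / 3.7359 = 0.9494 kW

COP = 3.7359, W = 0.9494 kW


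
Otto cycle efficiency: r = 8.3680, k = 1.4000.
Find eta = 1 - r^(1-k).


r^(k-1) = 2.3391
eta = 1 - 1/2.3391 = 0.5725 = 57.2485%

57.2485%


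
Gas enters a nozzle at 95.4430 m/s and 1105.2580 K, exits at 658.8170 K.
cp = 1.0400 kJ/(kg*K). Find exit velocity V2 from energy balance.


dT = 446.4410 K
2*cp*1000*dT = 928597.2800
V1^2 = 9109.3662
V2 = sqrt(937706.6462) = 968.3525 m/s

968.3525 m/s


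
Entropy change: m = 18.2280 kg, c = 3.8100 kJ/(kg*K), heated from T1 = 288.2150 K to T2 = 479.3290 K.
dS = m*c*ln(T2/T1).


T2/T1 = 1.6631
ln(T2/T1) = 0.5087
dS = 18.2280 * 3.8100 * 0.5087 = 35.3272 kJ/K

35.3272 kJ/K


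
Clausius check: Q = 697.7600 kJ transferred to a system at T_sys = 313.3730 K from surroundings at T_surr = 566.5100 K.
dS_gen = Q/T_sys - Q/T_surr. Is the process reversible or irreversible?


dS_sys = 697.7600/313.3730 = 2.2266 kJ/K
dS_surr = -697.7600/566.5100 = -1.2317 kJ/K
dS_gen = 2.2266 - 1.2317 = 0.9949 kJ/K (irreversible)

dS_gen = 0.9949 kJ/K, irreversible


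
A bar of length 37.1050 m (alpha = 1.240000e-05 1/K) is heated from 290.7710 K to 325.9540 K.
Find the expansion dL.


dT = 35.1830 K
dL = 1.240000e-05 * 37.1050 * 35.1830 = 0.016188 m
L_final = 37.121188 m

dL = 0.016188 m


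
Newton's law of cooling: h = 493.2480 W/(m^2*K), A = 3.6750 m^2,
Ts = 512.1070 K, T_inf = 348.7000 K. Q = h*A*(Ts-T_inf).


dT = 163.4070 K
Q = 493.2480 * 3.6750 * 163.4070 = 296205.6466 W

296205.6466 W


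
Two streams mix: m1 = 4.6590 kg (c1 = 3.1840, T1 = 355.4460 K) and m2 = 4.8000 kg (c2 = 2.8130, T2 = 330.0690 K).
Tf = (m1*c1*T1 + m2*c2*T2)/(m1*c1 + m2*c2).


num = 9729.5006
den = 28.3367
Tf = 343.3539 K

343.3539 K


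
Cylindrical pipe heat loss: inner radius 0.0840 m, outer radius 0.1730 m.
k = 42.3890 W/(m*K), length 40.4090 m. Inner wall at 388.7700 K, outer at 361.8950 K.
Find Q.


dT = 26.8750 K
ln(ro/ri) = 0.7225
Q = 2*pi*42.3890*40.4090*26.8750 / 0.7225 = 400347.3100 W

400347.3100 W


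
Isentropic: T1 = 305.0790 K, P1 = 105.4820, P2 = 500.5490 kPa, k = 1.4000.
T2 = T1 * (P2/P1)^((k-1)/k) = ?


(k-1)/k = 0.2857
(P2/P1)^exp = 1.5603
T2 = 305.0790 * 1.5603 = 476.0272 K

476.0272 K


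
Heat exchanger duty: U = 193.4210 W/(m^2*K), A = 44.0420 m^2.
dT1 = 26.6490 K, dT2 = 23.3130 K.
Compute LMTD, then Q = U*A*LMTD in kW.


LMTD = 24.9438 K
Q = 193.4210 * 44.0420 * 24.9438 = 212487.7100 W = 212.4877 kW

212.4877 kW


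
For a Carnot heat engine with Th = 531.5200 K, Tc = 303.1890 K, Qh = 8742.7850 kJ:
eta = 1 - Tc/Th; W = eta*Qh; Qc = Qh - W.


eta = 1 - 303.1890/531.5200 = 0.4296
W = 0.4296 * 8742.7850 = 3755.7361 kJ
Qc = 8742.7850 - 3755.7361 = 4987.0489 kJ

eta = 42.9581%, W = 3755.7361 kJ, Qc = 4987.0489 kJ


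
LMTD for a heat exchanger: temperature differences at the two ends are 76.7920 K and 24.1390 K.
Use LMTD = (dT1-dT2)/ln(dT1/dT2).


dT1/dT2 = 3.1812
ln(dT1/dT2) = 1.1573
LMTD = 52.6530 / 1.1573 = 45.4975 K

45.4975 K


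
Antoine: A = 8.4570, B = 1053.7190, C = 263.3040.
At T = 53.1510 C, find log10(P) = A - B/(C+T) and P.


C+T = 316.4550
B/(C+T) = 3.3298
log10(P) = 8.4570 - 3.3298 = 5.1272
P = 10^5.1272 = 134041.9183 mmHg

134041.9183 mmHg


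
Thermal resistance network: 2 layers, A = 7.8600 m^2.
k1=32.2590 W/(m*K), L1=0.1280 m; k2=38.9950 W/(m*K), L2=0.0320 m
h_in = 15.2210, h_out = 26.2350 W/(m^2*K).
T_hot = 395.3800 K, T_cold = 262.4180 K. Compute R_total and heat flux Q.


R_conv_in = 1/(15.2210*7.8600) = 0.0084
R_1 = 0.1280/(32.2590*7.8600) = 0.0005
R_2 = 0.0320/(38.9950*7.8600) = 0.0001
R_conv_out = 1/(26.2350*7.8600) = 0.0048
R_total = 0.0138 K/W
Q = 132.9620 / 0.0138 = 9622.8419 W

R_total = 0.0138 K/W, Q = 9622.8419 W


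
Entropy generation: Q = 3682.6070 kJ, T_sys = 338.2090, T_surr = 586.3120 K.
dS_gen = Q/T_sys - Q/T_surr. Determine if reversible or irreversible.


dS_sys = 3682.6070/338.2090 = 10.8886 kJ/K
dS_surr = -3682.6070/586.3120 = -6.2810 kJ/K
dS_gen = 10.8886 - 6.2810 = 4.6076 kJ/K (irreversible)

dS_gen = 4.6076 kJ/K, irreversible


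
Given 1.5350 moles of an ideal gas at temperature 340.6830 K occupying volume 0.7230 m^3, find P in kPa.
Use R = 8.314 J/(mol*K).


P = nRT/V = 1.5350 * 8.314 * 340.6830 / 0.7230
= 4347.7930 / 0.7230 = 6013.5450 Pa = 6.0135 kPa

6.0135 kPa


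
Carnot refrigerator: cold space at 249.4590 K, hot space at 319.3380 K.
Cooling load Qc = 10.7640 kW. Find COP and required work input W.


COP = 249.4590 / 69.8790 = 3.5699
W = 10.7640 / 3.5699 = 3.0152 kW

COP = 3.5699, W = 3.0152 kW


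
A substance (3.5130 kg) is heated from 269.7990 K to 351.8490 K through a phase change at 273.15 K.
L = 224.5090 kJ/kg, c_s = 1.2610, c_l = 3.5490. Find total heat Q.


Q1 (sensible, solid) = 3.5130 * 1.2610 * 3.3510 = 14.8446 kJ
Q2 (latent) = 3.5130 * 224.5090 = 788.7001 kJ
Q3 (sensible, liquid) = 3.5130 * 3.5490 * 78.6990 = 981.1906 kJ
Q_total = 1784.7353 kJ

1784.7353 kJ


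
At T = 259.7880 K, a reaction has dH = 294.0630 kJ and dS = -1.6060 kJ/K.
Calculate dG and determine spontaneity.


T*dS = 259.7880 * -1.6060 = -417.2195 kJ
dG = 294.0630 + 417.2195 = 711.2825 kJ (non-spontaneous)

dG = 711.2825 kJ, non-spontaneous


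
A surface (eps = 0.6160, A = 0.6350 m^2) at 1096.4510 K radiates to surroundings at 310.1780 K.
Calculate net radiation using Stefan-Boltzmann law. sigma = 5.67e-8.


T^4 = 1.4453e+12
Tsurr^4 = 9.2564e+09
Q = 0.6160 * 5.67e-8 * 0.6350 * 1.4360e+12 = 31849.6022 W

31849.6022 W


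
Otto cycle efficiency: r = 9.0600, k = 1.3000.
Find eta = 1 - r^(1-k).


r^(k-1) = 1.9370
eta = 1 - 1/1.9370 = 0.4837 = 48.3748%

48.3748%


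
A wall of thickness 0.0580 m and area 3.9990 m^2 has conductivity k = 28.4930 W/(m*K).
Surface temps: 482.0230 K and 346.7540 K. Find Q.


dT = 135.2690 K
Q = 28.4930 * 3.9990 * 135.2690 / 0.0580 = 265741.7974 W

265741.7974 W


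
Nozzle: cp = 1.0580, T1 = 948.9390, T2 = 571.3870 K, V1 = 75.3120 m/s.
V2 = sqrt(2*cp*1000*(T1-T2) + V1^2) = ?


dT = 377.5520 K
2*cp*1000*dT = 798900.0320
V1^2 = 5671.8973
V2 = sqrt(804571.9293) = 896.9793 m/s

896.9793 m/s


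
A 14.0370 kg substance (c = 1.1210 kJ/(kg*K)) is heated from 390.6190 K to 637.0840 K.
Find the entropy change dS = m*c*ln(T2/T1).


T2/T1 = 1.6310
ln(T2/T1) = 0.4892
dS = 14.0370 * 1.1210 * 0.4892 = 7.6973 kJ/K

7.6973 kJ/K
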